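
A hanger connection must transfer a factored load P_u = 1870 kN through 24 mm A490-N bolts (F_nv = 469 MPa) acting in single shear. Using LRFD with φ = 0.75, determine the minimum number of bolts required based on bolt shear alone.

12 bolts

A_b = π·24²/4 = 452.4 mm².
Per-bolt design strength φR_n = 0.75 × 469 × 452.4 × 1 / 1000 = 159.1 kN.
n ≥ 1870 / 159.1 = 11.75 → use 12 bolts.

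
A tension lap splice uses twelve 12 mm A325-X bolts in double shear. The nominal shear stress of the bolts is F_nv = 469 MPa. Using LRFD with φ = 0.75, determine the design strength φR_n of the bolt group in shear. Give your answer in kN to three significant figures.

A_b = π × 12² / 4 = 113.1 mm².
R_n = F_nv · A_b · n · n_s = 469 × 113.1 × 12 × 2 / 1000 = 1273 kN.
Design strength φR_n = 0.75 × 1273 = 955 kN.

955 kN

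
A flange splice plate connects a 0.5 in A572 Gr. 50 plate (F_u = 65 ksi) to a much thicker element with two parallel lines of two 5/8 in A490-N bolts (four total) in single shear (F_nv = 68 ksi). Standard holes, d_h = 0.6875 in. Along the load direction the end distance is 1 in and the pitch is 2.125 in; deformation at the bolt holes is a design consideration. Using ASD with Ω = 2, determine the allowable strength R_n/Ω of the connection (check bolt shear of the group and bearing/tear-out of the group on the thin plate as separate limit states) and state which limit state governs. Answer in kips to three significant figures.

41.7 kips (bolt shear governs)

Bolt shear: A_b = π·0.625²/4 = 0.3068 in²; R_n = 68 × 0.3068 × 4 × 1 = 83.45 kips → 83.45 / 2 = 41.7 kips.
Bearing (1.2 l_c t F_u ≤ 2.4 d t F_u): upper limit = 2.4·0.625·0.5·65 = 48.75 kips.
  Edge l_c = 1 − 0.6875/2 = 0.6562 → r_n = 25.59 kips; interior l_c = 2.125 − 0.6875 = 1.438 → r_n = 48.75 kips.
  R_n,bearing = 2·25.59 + 2·48.75 = 148.7 kips → 148.7 / 2 = 74.3 kips.
Bolt shear governs: 41.7 kips.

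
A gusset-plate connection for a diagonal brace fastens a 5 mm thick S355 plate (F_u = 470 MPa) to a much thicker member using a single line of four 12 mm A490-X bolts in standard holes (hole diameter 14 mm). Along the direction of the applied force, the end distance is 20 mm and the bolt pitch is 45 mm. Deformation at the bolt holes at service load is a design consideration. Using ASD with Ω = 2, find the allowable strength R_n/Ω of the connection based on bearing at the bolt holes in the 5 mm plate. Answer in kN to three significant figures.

Per bolt r_n = 1.2 l_c t F_u ≤ 2.4 d t F_u; upper limit = 2.4 × 12 × 5 × 470 / 1000 = 67.68 kN.
Edge bolt: l_c = 20 − 14/2 = 13 mm → 1.2 × 13 × 5 × 470 / 1000 = 36.66 → r_n = 36.66 kN.
Interior bolts: l_c = 45 − 14 = 31 mm → 1.2 × 31 × 5 × 470 / 1000 = 87.42 → r_n = 67.68 kN.
R_n = 1 × 36.66 + 3 × 67.68 = 239.7 kN.
Allowable strength R_n/Ω = 239.7 / 2 = 120 kN.

120 kN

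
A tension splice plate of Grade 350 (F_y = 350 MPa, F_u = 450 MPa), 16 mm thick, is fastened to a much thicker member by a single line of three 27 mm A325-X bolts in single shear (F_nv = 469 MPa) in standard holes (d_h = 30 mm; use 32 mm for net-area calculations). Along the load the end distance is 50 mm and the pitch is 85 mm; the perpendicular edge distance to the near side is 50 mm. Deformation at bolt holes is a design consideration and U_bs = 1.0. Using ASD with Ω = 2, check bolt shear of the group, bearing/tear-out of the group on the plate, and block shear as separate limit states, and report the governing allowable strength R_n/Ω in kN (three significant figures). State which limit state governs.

403 kN (bolt shear governs)

Bolt shear: A_b = π·27²/4 = 572.6 mm²; R_n = 469 × 572.6 × 3 × 1 / 1000 = 805.6 kN → 805.6 / 2 = 403 kN.
Bearing: edge l_c = 35, r_n = 302.4 kN; interior l_c = 55, r_n = 466.6 kN; R_n = 302.4 + 2·466.6 = 1236 kN → 618 kN.
Block shear: A_gv = 3520, A_nv = 2240, A_nt = 544 mm²; R_n = min(0.6F_uA_nv, 0.6F_yA_gv) + U_bs·F_u·A_nt = 849.6 kN → 425 kN.
Bolt shear governs: 403 kN.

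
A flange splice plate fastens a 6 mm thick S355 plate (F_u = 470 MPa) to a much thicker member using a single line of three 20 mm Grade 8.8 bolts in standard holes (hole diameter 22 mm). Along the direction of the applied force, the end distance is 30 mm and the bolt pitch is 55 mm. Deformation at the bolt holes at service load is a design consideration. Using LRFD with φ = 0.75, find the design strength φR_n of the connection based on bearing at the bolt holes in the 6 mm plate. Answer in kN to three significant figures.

216 kN

Per bolt r_n = 1.2 l_c t F_u ≤ 2.4 d t F_u; upper limit = 2.4 × 20 × 6 × 470 / 1000 = 135.4 kN.
Edge bolt: l_c = 30 − 22/2 = 19 mm → 1.2 × 19 × 6 × 470 / 1000 = 64.3 → r_n = 64.3 kN.
Interior bolts: l_c = 55 − 22 = 33 mm → 1.2 × 33 × 6 × 470 / 1000 = 111.7 → r_n = 111.7 kN.
R_n = 1 × 64.3 + 2 × 111.7 = 287.6 kN.
Design strength φR_n = 0.75 × 287.6 = 216 kN.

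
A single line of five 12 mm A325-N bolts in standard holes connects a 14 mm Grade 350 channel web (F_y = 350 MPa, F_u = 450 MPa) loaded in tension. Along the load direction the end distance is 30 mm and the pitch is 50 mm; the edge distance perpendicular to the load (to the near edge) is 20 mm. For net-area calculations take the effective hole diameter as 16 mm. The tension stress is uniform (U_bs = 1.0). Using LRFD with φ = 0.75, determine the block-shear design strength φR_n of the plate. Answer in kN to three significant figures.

Shear plane L_v = 30 + 4·50 = 230 mm; A_gv = 230 × 14 = 3220 mm².
A_nv = (230 − 4.5·16) × 14 = 2212 mm².
A_nt = (20 − 0.5·16) × 14 = 168 mm².
0.6 F_u A_nv = 597.2 kN; 0.6 F_y A_gv = 676.2 kN → shear rupture governs the shear term.
R_n = 597.2 + 1.0 × 450 × 168 / 1000 = 672.8 kN.
Design strength φR_n = 0.75 × 672.8 = 505 kN.

505 kN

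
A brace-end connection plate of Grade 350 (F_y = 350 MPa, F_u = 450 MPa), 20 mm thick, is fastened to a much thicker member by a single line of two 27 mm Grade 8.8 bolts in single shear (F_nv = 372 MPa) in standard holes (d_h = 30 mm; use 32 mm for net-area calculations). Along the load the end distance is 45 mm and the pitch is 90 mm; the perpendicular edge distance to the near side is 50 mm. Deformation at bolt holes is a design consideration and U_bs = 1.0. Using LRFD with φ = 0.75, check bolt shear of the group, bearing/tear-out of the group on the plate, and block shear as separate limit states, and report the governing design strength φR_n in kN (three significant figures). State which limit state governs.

319 kN (bolt shear governs)

Bolt shear: A_b = π·27²/4 = 572.6 mm²; R_n = 372 × 572.6 × 2 × 1 / 1000 = 426 kN → 0.75 × 426 = 319 kN.
Bearing: edge l_c = 30, r_n = 324 kN; interior l_c = 60, r_n = 583.2 kN; R_n = 324 + 1·583.2 = 907.2 kN → 680 kN.
Block shear: A_gv = 2700, A_nv = 1740, A_nt = 680 mm²; R_n = min(0.6F_uA_nv, 0.6F_yA_gv) + U_bs·F_u·A_nt = 775.8 kN → 582 kN.
Bolt shear governs: 319 kN.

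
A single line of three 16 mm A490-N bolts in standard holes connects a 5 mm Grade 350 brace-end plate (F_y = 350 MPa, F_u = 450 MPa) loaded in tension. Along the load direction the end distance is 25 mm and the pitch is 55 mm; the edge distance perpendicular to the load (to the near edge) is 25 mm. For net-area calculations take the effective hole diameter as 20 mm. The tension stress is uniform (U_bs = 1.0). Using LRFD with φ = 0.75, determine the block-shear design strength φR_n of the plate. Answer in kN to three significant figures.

111 kN

Shear plane L_v = 25 + 2·55 = 135 mm; A_gv = 135 × 5 = 675 mm².
A_nv = (135 − 2.5·20) × 5 = 425 mm².
A_nt = (25 − 0.5·20) × 5 = 75 mm².
0.6 F_u A_nv = 114.8 kN; 0.6 F_y A_gv = 141.8 kN → shear rupture governs the shear term.
R_n = 114.8 + 1.0 × 450 × 75 / 1000 = 148.5 kN.
Design strength φR_n = 0.75 × 148.5 = 111 kN.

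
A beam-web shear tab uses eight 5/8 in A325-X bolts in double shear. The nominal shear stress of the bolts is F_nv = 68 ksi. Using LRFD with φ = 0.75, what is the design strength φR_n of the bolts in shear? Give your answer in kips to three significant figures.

A_b = π × 0.625² / 4 = 0.3068 in².
R_n = F_nv · A_b · n · n_s = 68 × 0.3068 × 8 × 2 = 333.8 kips.
Design strength φR_n = 0.75 × 333.8 = 250 kips.

250 kips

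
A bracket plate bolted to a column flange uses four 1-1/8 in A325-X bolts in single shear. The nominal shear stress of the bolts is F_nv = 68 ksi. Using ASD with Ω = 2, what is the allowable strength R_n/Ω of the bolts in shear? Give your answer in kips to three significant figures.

135 kips

A_b = π × 1.125² / 4 = 0.994 in².
R_n = F_nv · A_b · n · n_s = 68 × 0.994 × 4 × 1 = 270.4 kips.
Allowable strength R_n/Ω = 270.4 / 2 = 135 kips.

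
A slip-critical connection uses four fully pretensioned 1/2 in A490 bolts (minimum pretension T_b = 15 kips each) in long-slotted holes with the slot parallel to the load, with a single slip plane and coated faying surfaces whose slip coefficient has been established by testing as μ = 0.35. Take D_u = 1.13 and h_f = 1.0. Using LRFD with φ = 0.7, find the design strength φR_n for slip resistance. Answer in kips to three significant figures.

16.6 kips

R_n = μ · D_u · h_f · T_b · n_s · n_b = 0.35 × 1.13 × 1.0 × 15 × 1 × 4 = 23.73 kips.
Design strength φR_n = 0.7 × 23.73 = 16.6 kips.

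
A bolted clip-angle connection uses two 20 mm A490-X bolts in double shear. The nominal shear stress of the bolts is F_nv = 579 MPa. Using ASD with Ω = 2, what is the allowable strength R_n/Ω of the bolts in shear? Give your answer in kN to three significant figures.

364 kN

A_b = π × 20² / 4 = 314.2 mm².
R_n = F_nv · A_b · n · n_s = 579 × 314.2 × 2 × 2 / 1000 = 727.6 kN.
Allowable strength R_n/Ω = 727.6 / 2 = 364 kN.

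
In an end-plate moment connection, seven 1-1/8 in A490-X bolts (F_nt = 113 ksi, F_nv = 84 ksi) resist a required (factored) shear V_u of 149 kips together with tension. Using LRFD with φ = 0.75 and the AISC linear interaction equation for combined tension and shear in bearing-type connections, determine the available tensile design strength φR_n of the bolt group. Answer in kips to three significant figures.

566 kips

A_b = π·1.125²/4 = 0.994 in²; f_rv = 149 / (7 × 0.994) = 21.41 ksi.
F'_nt = 1.3 F_nt − (F_nt / φF_nv) f_rv = 1.3·113 − (113/(0.75·84))·21.41 = 108.5 ksi, capped at F_nt → F'_nt = 108.5 ksi.
R_n = F'_nt · A_b · n = 108.5 × 0.994 × 7 = 754.9 kips.
Design strength φR_n = 0.75 × 754.9 = 566 kips.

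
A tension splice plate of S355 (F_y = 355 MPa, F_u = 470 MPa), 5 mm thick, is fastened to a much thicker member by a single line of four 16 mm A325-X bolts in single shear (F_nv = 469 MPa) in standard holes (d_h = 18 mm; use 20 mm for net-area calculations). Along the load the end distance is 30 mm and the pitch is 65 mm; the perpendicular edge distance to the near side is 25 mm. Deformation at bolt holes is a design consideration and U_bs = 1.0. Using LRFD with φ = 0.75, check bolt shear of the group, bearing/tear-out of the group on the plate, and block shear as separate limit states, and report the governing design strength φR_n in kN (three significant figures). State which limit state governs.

Bolt shear: A_b = π·16²/4 = 201.1 mm²; R_n = 469 × 201.1 × 4 × 1 / 1000 = 377.2 kN → 0.75 × 377.2 = 283 kN.
Bearing: edge l_c = 21, r_n = 59.22 kN; interior l_c = 47, r_n = 90.24 kN; R_n = 59.22 + 3·90.24 = 329.9 kN → 247 kN.
Block shear: A_gv = 1125, A_nv = 775, A_nt = 75 mm²; R_n = min(0.6F_uA_nv, 0.6F_yA_gv) + U_bs·F_u·A_nt = 253.8 kN → 190 kN.
Block shear governs: 190 kN.

190 kN (block shear governs)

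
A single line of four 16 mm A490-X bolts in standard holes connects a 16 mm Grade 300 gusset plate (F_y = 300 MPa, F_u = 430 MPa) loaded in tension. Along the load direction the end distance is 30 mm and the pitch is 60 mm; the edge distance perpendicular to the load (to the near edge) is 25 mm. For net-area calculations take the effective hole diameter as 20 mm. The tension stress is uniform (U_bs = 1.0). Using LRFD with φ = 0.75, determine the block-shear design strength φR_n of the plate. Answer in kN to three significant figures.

Shear plane L_v = 30 + 3·60 = 210 mm; A_gv = 210 × 16 = 3360 mm².
A_nv = (210 − 3.5·20) × 16 = 2240 mm².
A_nt = (25 − 0.5·20) × 16 = 240 mm².
0.6 F_u A_nv = 577.9 kN; 0.6 F_y A_gv = 604.8 kN → shear rupture governs the shear term.
R_n = 577.9 + 1.0 × 430 × 240 / 1000 = 681.1 kN.
Design strength φR_n = 0.75 × 681.1 = 511 kN.

511 kN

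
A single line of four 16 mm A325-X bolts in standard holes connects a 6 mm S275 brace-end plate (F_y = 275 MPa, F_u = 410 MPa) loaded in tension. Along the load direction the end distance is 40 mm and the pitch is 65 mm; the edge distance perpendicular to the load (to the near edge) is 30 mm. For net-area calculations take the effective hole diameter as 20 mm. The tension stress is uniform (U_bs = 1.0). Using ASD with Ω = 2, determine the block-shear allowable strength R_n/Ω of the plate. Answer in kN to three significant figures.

Shear plane L_v = 40 + 3·65 = 235 mm; A_gv = 235 × 6 = 1410 mm².
A_nv = (235 − 3.5·20) × 6 = 990 mm².
A_nt = (30 − 0.5·20) × 6 = 120 mm².
0.6 F_u A_nv = 243.5 kN; 0.6 F_y A_gv = 232.7 kN → shear yielding governs the shear term.
R_n = 232.7 + 1.0 × 410 × 120 / 1000 = 281.9 kN.
Allowable strength R_n/Ω = 281.9 / 2 = 141 kN.

141 kN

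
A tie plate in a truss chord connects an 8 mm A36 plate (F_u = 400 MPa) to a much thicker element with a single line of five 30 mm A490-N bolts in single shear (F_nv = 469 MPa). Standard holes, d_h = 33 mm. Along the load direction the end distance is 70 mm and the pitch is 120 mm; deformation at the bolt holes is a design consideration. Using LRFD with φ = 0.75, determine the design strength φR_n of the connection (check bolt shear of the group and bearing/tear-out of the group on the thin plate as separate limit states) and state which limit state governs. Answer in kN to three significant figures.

845 kN (bearing governs)

Bolt shear: A_b = π·30²/4 = 706.9 mm²; R_n = 469 × 706.9 × 5 × 1 / 1000 = 1658 kN → 0.75 × 1658 = 1240 kN.
Bearing (1.2 l_c t F_u ≤ 2.4 d t F_u): upper limit = 2.4·30·8·400 / 1000 = 230.4 kN.
  Edge l_c = 70 − 33/2 = 53.5 → r_n = 205.4 kN; interior l_c = 120 − 33 = 87 → r_n = 230.4 kN.
  R_n,bearing = 1·205.4 + 4·230.4 = 1127 kN → 0.75 × 1127 = 845 kN.
Bearing governs: 845 kN.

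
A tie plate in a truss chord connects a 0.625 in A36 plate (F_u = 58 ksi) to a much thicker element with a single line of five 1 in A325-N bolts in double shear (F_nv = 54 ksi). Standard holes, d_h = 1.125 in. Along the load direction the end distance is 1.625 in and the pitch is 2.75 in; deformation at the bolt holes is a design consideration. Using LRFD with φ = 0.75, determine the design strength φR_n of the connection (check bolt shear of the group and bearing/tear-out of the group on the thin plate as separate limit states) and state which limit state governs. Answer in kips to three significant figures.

247 kips (bearing governs)

Bolt shear: A_b = π·1²/4 = 0.7854 in²; R_n = 54 × 0.7854 × 5 × 2 = 424.1 kips → 0.75 × 424.1 = 318 kips.
Bearing (1.2 l_c t F_u ≤ 2.4 d t F_u): upper limit = 2.4·1·0.625·58 = 87 kips.
  Edge l_c = 1.625 − 1.125/2 = 1.062 → r_n = 46.22 kips; interior l_c = 2.75 − 1.125 = 1.625 → r_n = 70.69 kips.
  R_n,bearing = 1·46.22 + 4·70.69 = 329 kips → 0.75 × 329 = 247 kips.
Bearing governs: 247 kips.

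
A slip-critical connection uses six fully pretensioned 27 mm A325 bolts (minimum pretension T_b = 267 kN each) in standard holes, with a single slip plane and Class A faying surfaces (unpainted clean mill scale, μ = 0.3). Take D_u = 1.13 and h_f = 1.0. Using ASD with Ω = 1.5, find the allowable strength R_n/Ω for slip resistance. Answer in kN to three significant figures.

362 kN

R_n = μ · D_u · h_f · T_b · n_s · n_b = 0.3 × 1.13 × 1.0 × 267 × 1 × 6 = 543.1 kN.
Allowable strength R_n/Ω = 543.1 / 1.5 = 362 kN.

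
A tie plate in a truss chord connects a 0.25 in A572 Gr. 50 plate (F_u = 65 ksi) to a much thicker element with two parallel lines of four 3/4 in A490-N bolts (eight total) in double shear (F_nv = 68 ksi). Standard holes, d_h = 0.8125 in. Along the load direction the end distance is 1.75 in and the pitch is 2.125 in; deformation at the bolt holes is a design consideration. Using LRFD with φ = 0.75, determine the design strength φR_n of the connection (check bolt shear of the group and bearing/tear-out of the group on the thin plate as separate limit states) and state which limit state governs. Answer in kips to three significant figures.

Bolt shear: A_b = π·0.75²/4 = 0.4418 in²; R_n = 68 × 0.4418 × 8 × 2 = 480.7 kips → 0.75 × 480.7 = 360 kips.
Bearing (1.2 l_c t F_u ≤ 2.4 d t F_u): upper limit = 2.4·0.75·0.25·65 = 29.25 kips.
  Edge l_c = 1.75 − 0.8125/2 = 1.344 → r_n = 26.2 kips; interior l_c = 2.125 − 0.8125 = 1.312 → r_n = 25.59 kips.
  R_n,bearing = 2·26.2 + 6·25.59 = 206 kips → 0.75 × 206 = 154 kips.
Bearing governs: 154 kips.

154 kips (bearing governs)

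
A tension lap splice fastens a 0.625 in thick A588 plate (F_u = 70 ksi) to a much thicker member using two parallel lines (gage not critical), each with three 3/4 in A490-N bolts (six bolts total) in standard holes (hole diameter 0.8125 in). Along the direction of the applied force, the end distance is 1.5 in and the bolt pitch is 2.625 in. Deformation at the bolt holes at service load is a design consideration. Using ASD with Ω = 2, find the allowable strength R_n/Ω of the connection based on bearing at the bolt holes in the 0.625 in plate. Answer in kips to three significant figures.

215 kips

Per bolt r_n = 1.2 l_c t F_u ≤ 2.4 d t F_u; upper limit = 2.4 × 0.75 × 0.625 × 70 = 78.75 kips.
Edge bolt: l_c = 1.5 − 0.8125/2 = 1.094 in → 1.2 × 1.094 × 0.625 × 70 = 57.42 → r_n = 57.42 kips.
Interior bolts: l_c = 2.625 − 0.8125 = 1.812 in → 1.2 × 1.812 × 0.625 × 70 = 95.16 → r_n = 78.75 kips.
R_n = 2 × 57.42 + 4 × 78.75 = 429.8 kips.
Allowable strength R_n/Ω = 429.8 / 2 = 215 kips.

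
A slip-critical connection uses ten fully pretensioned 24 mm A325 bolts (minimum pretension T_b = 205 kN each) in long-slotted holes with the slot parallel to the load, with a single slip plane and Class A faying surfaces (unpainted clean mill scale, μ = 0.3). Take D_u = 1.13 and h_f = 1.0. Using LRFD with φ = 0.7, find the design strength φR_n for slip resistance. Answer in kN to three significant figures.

R_n = μ · D_u · h_f · T_b · n_s · n_b = 0.3 × 1.13 × 1.0 × 205 × 1 × 10 = 694.9 kN.
Design strength φR_n = 0.7 × 694.9 = 486 kN.

486 kN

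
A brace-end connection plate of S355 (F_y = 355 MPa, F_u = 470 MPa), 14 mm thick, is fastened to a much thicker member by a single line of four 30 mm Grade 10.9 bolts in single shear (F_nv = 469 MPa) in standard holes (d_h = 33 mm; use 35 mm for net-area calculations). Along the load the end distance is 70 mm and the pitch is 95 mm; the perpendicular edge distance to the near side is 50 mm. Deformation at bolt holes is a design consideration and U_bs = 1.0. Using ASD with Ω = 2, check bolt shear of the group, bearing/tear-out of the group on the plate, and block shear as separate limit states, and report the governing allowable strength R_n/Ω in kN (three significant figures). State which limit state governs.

Bolt shear: A_b = π·30²/4 = 706.9 mm²; R_n = 469 × 706.9 × 4 × 1 / 1000 = 1326 kN → 1326 / 2 = 663 kN.
Bearing: edge l_c = 53.5, r_n = 422.4 kN; interior l_c = 62, r_n = 473.8 kN; R_n = 422.4 + 3·473.8 = 1844 kN → 922 kN.
Block shear: A_gv = 4970, A_nv = 3255, A_nt = 455 mm²; R_n = min(0.6F_uA_nv, 0.6F_yA_gv) + U_bs·F_u·A_nt = 1132 kN → 566 kN.
Block shear governs: 566 kN.

566 kN (block shear governs)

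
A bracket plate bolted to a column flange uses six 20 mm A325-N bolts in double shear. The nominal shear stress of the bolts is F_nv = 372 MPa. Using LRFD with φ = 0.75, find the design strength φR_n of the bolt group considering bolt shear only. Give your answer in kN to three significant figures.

1050 kN

A_b = π × 20² / 4 = 314.2 mm².
R_n = F_nv · A_b · n · n_s = 372 × 314.2 × 6 × 2 / 1000 = 1402 kN.
Design strength φR_n = 0.75 × 1402 = 1050 kN.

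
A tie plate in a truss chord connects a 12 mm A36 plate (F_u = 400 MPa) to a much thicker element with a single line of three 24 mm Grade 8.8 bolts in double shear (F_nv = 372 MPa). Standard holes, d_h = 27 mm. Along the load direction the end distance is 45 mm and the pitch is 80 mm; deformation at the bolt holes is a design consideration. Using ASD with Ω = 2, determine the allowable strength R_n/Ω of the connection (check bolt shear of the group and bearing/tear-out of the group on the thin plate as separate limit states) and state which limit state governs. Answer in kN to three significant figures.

367 kN (bearing governs)

Bolt shear: A_b = π·24²/4 = 452.4 mm²; R_n = 372 × 452.4 × 3 × 2 / 1000 = 1010 kN → 1010 / 2 = 505 kN.
Bearing (1.2 l_c t F_u ≤ 2.4 d t F_u): upper limit = 2.4·24·12·400 / 1000 = 276.5 kN.
  Edge l_c = 45 − 27/2 = 31.5 → r_n = 181.4 kN; interior l_c = 80 − 27 = 53 → r_n = 276.5 kN.
  R_n,bearing = 1·181.4 + 2·276.5 = 734.4 kN → 734.4 / 2 = 367 kN.
Bearing governs: 367 kN.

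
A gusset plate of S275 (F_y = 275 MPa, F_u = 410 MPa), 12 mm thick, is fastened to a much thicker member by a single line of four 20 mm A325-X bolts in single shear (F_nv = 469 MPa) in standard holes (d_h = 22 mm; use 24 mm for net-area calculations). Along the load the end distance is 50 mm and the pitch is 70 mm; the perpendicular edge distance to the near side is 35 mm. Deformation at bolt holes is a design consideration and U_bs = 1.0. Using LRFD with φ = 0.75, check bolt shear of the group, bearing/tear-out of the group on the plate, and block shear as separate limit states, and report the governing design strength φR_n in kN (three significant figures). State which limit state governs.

Bolt shear: A_b = π·20²/4 = 314.2 mm²; R_n = 469 × 314.2 × 4 × 1 / 1000 = 589.4 kN → 0.75 × 589.4 = 442 kN.
Bearing: edge l_c = 39, r_n = 230.3 kN; interior l_c = 48, r_n = 236.2 kN; R_n = 230.3 + 3·236.2 = 938.7 kN → 704 kN.
Block shear: A_gv = 3120, A_nv = 2112, A_nt = 276 mm²; R_n = min(0.6F_uA_nv, 0.6F_yA_gv) + U_bs·F_u·A_nt = 628 kN → 471 kN.
Bolt shear governs: 442 kN.

442 kN (bolt shear governs)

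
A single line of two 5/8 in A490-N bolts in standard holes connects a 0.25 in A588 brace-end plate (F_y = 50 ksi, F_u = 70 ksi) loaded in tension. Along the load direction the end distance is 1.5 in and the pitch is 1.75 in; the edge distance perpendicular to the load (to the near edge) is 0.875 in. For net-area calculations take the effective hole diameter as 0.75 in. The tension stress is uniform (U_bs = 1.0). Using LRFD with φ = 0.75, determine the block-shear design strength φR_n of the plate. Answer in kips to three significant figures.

23.3 kips

Shear plane L_v = 1.5 + 1·1.75 = 3.25 in; A_gv = 3.25 × 0.25 = 0.8125 in².
A_nv = (3.25 − 1.5·0.75) × 0.25 = 0.5312 in².
A_nt = (0.875 − 0.5·0.75) × 0.25 = 0.125 in².
0.6 F_u A_nv = 22.31 kips; 0.6 F_y A_gv = 24.38 kips → shear rupture governs the shear term.
R_n = 22.31 + 1.0 × 70 × 0.125 = 31.06 kips.
Design strength φR_n = 0.75 × 31.06 = 23.3 kips.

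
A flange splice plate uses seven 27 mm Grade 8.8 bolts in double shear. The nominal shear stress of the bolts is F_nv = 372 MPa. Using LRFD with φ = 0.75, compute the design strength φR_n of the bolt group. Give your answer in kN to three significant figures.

2240 kN

A_b = π × 27² / 4 = 572.6 mm².
R_n = F_nv · A_b · n · n_s = 372 × 572.6 × 7 × 2 / 1000 = 2982 kN.
Design strength φR_n = 0.75 × 2982 = 2240 kN.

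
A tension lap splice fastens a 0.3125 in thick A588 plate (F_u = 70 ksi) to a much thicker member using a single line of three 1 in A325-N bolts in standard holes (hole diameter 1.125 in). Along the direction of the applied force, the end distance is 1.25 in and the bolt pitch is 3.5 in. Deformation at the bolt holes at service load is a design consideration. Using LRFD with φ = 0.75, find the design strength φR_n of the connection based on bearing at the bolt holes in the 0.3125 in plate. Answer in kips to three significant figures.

Per bolt r_n = 1.2 l_c t F_u ≤ 2.4 d t F_u; upper limit = 2.4 × 1 × 0.3125 × 70 = 52.5 kips.
Edge bolt: l_c = 1.25 − 1.125/2 = 0.6875 in → 1.2 × 0.6875 × 0.3125 × 70 = 18.05 → r_n = 18.05 kips.
Interior bolts: l_c = 3.5 − 1.125 = 2.375 in → 1.2 × 2.375 × 0.3125 × 70 = 62.34 → r_n = 52.5 kips.
R_n = 1 × 18.05 + 2 × 52.5 = 123 kips.
Design strength φR_n = 0.75 × 123 = 92.3 kips.

92.3 kips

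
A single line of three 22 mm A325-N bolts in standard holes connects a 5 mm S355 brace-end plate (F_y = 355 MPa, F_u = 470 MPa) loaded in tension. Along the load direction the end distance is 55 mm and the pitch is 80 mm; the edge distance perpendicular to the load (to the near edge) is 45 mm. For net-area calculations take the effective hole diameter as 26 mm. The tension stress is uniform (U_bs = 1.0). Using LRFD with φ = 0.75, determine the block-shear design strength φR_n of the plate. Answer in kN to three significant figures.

Shear plane L_v = 55 + 2·80 = 215 mm; A_gv = 215 × 5 = 1075 mm².
A_nv = (215 − 2.5·26) × 5 = 750 mm².
A_nt = (45 − 0.5·26) × 5 = 160 mm².
0.6 F_u A_nv = 211.5 kN; 0.6 F_y A_gv = 229 kN → shear rupture governs the shear term.
R_n = 211.5 + 1.0 × 470 × 160 / 1000 = 286.7 kN.
Design strength φR_n = 0.75 × 286.7 = 215 kN.

215 kN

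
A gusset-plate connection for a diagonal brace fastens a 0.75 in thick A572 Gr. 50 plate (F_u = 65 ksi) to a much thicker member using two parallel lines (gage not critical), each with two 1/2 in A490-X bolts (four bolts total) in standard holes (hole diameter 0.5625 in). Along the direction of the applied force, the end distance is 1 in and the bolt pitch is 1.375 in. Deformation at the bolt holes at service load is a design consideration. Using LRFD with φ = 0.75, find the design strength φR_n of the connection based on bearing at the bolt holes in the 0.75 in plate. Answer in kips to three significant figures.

134 kips

Per bolt r_n = 1.2 l_c t F_u ≤ 2.4 d t F_u; upper limit = 2.4 × 0.5 × 0.75 × 65 = 58.5 kips.
Edge bolt: l_c = 1 − 0.5625/2 = 0.7188 in → 1.2 × 0.7188 × 0.75 × 65 = 42.05 → r_n = 42.05 kips.
Interior bolts: l_c = 1.375 − 0.5625 = 0.8125 in → 1.2 × 0.8125 × 0.75 × 65 = 47.53 → r_n = 47.53 kips.
R_n = 2 × 42.05 + 2 × 47.53 = 179.2 kips.
Design strength φR_n = 0.75 × 179.2 = 134 kips.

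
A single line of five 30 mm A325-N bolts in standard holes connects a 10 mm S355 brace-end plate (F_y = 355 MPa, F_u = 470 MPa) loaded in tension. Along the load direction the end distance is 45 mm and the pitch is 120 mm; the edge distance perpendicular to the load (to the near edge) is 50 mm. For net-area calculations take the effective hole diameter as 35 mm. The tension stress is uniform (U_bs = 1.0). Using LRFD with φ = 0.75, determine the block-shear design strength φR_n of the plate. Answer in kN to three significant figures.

Shear plane L_v = 45 + 4·120 = 525 mm; A_gv = 525 × 10 = 5250 mm².
A_nv = (525 − 4.5·35) × 10 = 3675 mm².
A_nt = (50 − 0.5·35) × 10 = 325 mm².
0.6 F_u A_nv = 1036 kN; 0.6 F_y A_gv = 1118 kN → shear rupture governs the shear term.
R_n = 1036 + 1.0 × 470 × 325 / 1000 = 1189 kN.
Design strength φR_n = 0.75 × 1189 = 892 kN.

892 kN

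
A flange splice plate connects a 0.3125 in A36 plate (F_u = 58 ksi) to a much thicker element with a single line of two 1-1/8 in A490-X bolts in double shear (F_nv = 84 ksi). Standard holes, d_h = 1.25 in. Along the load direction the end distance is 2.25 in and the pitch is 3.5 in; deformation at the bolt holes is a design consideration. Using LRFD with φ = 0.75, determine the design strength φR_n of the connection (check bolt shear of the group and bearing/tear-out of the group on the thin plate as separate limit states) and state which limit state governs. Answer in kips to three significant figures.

63.2 kips (bearing governs)

Bolt shear: A_b = π·1.125²/4 = 0.994 in²; R_n = 84 × 0.994 × 2 × 2 = 334 kips → 0.75 × 334 = 250 kips.
Bearing (1.2 l_c t F_u ≤ 2.4 d t F_u): upper limit = 2.4·1.125·0.3125·58 = 48.94 kips.
  Edge l_c = 2.25 − 1.25/2 = 1.625 → r_n = 35.34 kips; interior l_c = 3.5 − 1.25 = 2.25 → r_n = 48.94 kips.
  R_n,bearing = 1·35.34 + 1·48.94 = 84.28 kips → 0.75 × 84.28 = 63.2 kips.
Bearing governs: 63.2 kips.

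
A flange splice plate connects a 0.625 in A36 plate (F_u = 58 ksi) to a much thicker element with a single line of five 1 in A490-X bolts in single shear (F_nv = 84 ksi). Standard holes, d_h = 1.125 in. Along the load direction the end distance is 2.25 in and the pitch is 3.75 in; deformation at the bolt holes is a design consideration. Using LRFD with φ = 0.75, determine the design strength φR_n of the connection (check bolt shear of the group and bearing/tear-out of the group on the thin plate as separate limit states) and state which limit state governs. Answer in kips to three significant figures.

Bolt shear: A_b = π·1²/4 = 0.7854 in²; R_n = 84 × 0.7854 × 5 × 1 = 329.9 kips → 0.75 × 329.9 = 247 kips.
Bearing (1.2 l_c t F_u ≤ 2.4 d t F_u): upper limit = 2.4·1·0.625·58 = 87 kips.
  Edge l_c = 2.25 − 1.125/2 = 1.688 → r_n = 73.41 kips; interior l_c = 3.75 − 1.125 = 2.625 → r_n = 87 kips.
  R_n,bearing = 1·73.41 + 4·87 = 421.4 kips → 0.75 × 421.4 = 316 kips.
Bolt shear governs: 247 kips.

247 kips (bolt shear governs)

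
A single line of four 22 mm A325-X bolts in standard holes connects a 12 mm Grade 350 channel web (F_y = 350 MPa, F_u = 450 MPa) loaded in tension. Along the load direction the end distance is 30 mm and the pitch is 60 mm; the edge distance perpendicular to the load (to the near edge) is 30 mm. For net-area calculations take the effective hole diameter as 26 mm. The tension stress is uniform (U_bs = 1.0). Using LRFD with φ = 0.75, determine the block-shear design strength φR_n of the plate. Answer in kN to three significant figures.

358 kN

Shear plane L_v = 30 + 3·60 = 210 mm; A_gv = 210 × 12 = 2520 mm².
A_nv = (210 − 3.5·26) × 12 = 1428 mm².
A_nt = (30 − 0.5·26) × 12 = 204 mm².
0.6 F_u A_nv = 385.6 kN; 0.6 F_y A_gv = 529.2 kN → shear rupture governs the shear term.
R_n = 385.6 + 1.0 × 450 × 204 / 1000 = 477.4 kN.
Design strength φR_n = 0.75 × 477.4 = 358 kN.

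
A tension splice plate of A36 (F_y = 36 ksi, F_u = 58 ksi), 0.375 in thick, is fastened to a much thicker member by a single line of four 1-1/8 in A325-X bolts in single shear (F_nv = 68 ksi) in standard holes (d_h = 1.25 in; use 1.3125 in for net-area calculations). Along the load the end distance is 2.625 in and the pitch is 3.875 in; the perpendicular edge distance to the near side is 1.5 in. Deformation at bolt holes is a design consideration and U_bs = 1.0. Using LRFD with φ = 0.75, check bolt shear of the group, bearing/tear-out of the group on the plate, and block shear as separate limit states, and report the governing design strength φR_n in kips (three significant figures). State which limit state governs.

Bolt shear: A_b = π·1.125²/4 = 0.994 in²; R_n = 68 × 0.994 × 4 × 1 = 270.4 kips → 0.75 × 270.4 = 203 kips.
Bearing: edge l_c = 2, r_n = 52.2 kips; interior l_c = 2.625, r_n = 58.72 kips; R_n = 52.2 + 3·58.72 = 228.4 kips → 171 kips.
Block shear: A_gv = 5.344, A_nv = 3.621, A_nt = 0.3164 in²; R_n = min(0.6F_uA_nv, 0.6F_yA_gv) + U_bs·F_u·A_nt = 133.8 kips → 100 kips.
Block shear governs: 100 kips.

100 kips (block shear governs)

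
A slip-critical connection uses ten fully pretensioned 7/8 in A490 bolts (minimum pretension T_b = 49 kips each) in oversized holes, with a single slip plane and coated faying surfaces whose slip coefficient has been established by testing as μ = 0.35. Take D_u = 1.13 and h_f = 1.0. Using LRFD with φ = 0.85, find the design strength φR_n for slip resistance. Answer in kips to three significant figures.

165 kips

R_n = μ · D_u · h_f · T_b · n_s · n_b = 0.35 × 1.13 × 1.0 × 49 × 1 × 10 = 193.8 kips.
Design strength φR_n = 0.85 × 193.8 = 165 kips.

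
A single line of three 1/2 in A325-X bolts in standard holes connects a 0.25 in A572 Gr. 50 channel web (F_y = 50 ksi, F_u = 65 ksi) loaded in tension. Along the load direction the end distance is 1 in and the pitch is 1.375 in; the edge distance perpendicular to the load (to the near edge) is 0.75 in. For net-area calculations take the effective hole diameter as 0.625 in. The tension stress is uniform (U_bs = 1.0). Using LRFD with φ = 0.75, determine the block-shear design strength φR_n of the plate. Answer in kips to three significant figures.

Shear plane L_v = 1 + 2·1.375 = 3.75 in; A_gv = 3.75 × 0.25 = 0.9375 in².
A_nv = (3.75 − 2.5·0.625) × 0.25 = 0.5469 in².
A_nt = (0.75 − 0.5·0.625) × 0.25 = 0.1094 in².
0.6 F_u A_nv = 21.33 kips; 0.6 F_y A_gv = 28.12 kips → shear rupture governs the shear term.
R_n = 21.33 + 1.0 × 65 × 0.1094 = 28.44 kips.
Design strength φR_n = 0.75 × 28.44 = 21.3 kips.

21.3 kips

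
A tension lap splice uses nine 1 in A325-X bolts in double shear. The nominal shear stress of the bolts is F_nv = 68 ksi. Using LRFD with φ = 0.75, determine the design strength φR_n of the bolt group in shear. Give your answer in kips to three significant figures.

721 kips

A_b = π × 1² / 4 = 0.7854 in².
R_n = F_nv · A_b · n · n_s = 68 × 0.7854 × 9 × 2 = 961.3 kips.
Design strength φR_n = 0.75 × 961.3 = 721 kips.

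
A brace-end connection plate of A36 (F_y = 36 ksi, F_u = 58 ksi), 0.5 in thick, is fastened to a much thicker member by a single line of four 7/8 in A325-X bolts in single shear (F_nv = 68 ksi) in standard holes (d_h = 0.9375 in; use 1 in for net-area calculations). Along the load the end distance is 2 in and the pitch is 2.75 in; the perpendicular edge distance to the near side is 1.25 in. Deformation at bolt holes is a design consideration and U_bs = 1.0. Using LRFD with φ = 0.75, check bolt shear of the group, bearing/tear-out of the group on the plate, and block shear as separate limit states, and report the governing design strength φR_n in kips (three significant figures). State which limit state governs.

99.3 kips (block shear governs)

Bolt shear: A_b = π·0.875²/4 = 0.6013 in²; R_n = 68 × 0.6013 × 4 × 1 = 163.6 kips → 0.75 × 163.6 = 123 kips.
Bearing: edge l_c = 1.531, r_n = 53.29 kips; interior l_c = 1.812, r_n = 60.9 kips; R_n = 53.29 + 3·60.9 = 236 kips → 177 kips.
Block shear: A_gv = 5.125, A_nv = 3.375, A_nt = 0.375 in²; R_n = min(0.6F_uA_nv, 0.6F_yA_gv) + U_bs·F_u·A_nt = 132.4 kips → 99.3 kips.
Block shear governs: 99.3 kips.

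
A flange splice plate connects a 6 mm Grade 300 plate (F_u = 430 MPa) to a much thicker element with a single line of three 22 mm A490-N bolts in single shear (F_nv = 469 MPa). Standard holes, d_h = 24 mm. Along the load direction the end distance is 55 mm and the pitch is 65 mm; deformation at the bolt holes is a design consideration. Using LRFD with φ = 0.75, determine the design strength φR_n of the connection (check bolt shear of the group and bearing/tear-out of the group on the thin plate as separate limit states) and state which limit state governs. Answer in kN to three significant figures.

Bolt shear: A_b = π·22²/4 = 380.1 mm²; R_n = 469 × 380.1 × 3 × 1 / 1000 = 534.8 kN → 0.75 × 534.8 = 401 kN.
Bearing (1.2 l_c t F_u ≤ 2.4 d t F_u): upper limit = 2.4·22·6·430 / 1000 = 136.2 kN.
  Edge l_c = 55 − 24/2 = 43 → r_n = 133.1 kN; interior l_c = 65 − 24 = 41 → r_n = 126.9 kN.
  R_n,bearing = 1·133.1 + 2·126.9 = 387 kN → 0.75 × 387 = 290 kN.
Bearing governs: 290 kN.

290 kN (bearing governs)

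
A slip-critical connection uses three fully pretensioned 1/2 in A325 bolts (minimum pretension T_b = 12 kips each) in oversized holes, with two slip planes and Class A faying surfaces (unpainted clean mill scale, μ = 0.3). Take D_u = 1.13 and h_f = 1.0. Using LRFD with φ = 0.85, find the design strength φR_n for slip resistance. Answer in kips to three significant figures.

20.7 kips

R_n = μ · D_u · h_f · T_b · n_s · n_b = 0.3 × 1.13 × 1.0 × 12 × 2 × 3 = 24.41 kips.
Design strength φR_n = 0.85 × 24.41 = 20.7 kips.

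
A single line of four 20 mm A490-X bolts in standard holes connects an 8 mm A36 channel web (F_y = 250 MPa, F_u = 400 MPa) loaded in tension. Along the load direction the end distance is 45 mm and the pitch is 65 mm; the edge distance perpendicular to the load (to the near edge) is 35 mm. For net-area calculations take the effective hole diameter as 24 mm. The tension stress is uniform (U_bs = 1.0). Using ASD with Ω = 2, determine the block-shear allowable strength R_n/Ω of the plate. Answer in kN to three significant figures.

181 kN

Shear plane L_v = 45 + 3·65 = 240 mm; A_gv = 240 × 8 = 1920 mm².
A_nv = (240 − 3.5·24) × 8 = 1248 mm².
A_nt = (35 − 0.5·24) × 8 = 184 mm².
0.6 F_u A_nv = 299.5 kN; 0.6 F_y A_gv = 288 kN → shear yielding governs the shear term.
R_n = 288 + 1.0 × 400 × 184 / 1000 = 361.6 kN.
Allowable strength R_n/Ω = 361.6 / 2 = 181 kN.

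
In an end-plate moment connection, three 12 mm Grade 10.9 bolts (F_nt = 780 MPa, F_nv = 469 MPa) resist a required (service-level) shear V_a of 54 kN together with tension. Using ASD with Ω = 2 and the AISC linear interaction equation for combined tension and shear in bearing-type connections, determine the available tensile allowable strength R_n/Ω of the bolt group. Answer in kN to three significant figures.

A_b = π·12²/4 = 113.1 mm²; f_rv = 54 × 1000 / (3 × 113.1) = 159.2 MPa.
F'_nt = 1.3 F_nt − (Ω F_nt / F_nv) f_rv = 1.3·780 − (2·780/469)·159.2 = 484.6 MPa, capped at F_nt → F'_nt = 484.6 MPa.
R_n = F'_nt · A_b · n = 484.6 × 113.1 × 3 / 1000 = 164.4 kN.
Allowable strength R_n/Ω = 164.4 / 2 = 82.2 kN.

82.2 kN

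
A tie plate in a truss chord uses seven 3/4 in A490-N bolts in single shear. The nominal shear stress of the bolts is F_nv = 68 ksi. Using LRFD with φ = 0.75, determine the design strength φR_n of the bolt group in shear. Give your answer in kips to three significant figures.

158 kips

A_b = π × 0.75² / 4 = 0.4418 in².
R_n = F_nv · A_b · n · n_s = 68 × 0.4418 × 7 × 1 = 210.3 kips.
Design strength φR_n = 0.75 × 210.3 = 158 kips.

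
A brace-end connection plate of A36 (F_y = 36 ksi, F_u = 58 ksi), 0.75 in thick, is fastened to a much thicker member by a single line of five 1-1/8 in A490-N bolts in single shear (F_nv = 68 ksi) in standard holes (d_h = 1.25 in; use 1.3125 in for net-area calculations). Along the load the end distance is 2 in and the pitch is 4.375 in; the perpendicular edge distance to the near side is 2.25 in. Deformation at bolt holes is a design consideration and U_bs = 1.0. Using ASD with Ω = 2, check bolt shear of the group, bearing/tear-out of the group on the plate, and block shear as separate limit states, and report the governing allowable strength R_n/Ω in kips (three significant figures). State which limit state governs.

Bolt shear: A_b = π·1.125²/4 = 0.994 in²; R_n = 68 × 0.994 × 5 × 1 = 338 kips → 338 / 2 = 169 kips.
Bearing: edge l_c = 1.375, r_n = 71.77 kips; interior l_c = 3.125, r_n = 117.4 kips; R_n = 71.77 + 4·117.4 = 541.6 kips → 271 kips.
Block shear: A_gv = 14.62, A_nv = 10.2, A_nt = 1.195 in²; R_n = min(0.6F_uA_nv, 0.6F_yA_gv) + U_bs·F_u·A_nt = 385.2 kips → 193 kips.
Bolt shear governs: 169 kips.

169 kips (bolt shear governs)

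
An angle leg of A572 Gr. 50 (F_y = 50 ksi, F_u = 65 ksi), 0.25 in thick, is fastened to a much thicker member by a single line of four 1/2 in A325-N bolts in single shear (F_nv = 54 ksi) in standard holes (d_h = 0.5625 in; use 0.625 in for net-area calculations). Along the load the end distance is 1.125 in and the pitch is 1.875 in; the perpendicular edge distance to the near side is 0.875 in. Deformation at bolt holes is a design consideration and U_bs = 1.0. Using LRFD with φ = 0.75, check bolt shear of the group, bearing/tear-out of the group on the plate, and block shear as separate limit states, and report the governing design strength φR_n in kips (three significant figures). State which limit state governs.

Bolt shear: A_b = π·0.5²/4 = 0.1963 in²; R_n = 54 × 0.1963 × 4 × 1 = 42.41 kips → 0.75 × 42.41 = 31.8 kips.
Bearing: edge l_c = 0.8438, r_n = 16.45 kips; interior l_c = 1.312, r_n = 19.5 kips; R_n = 16.45 + 3·19.5 = 74.95 kips → 56.2 kips.
Block shear: A_gv = 1.688, A_nv = 1.141, A_nt = 0.1406 in²; R_n = min(0.6F_uA_nv, 0.6F_yA_gv) + U_bs·F_u·A_nt = 53.62 kips → 40.2 kips.
Bolt shear governs: 31.8 kips.

31.8 kips (bolt shear governs)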